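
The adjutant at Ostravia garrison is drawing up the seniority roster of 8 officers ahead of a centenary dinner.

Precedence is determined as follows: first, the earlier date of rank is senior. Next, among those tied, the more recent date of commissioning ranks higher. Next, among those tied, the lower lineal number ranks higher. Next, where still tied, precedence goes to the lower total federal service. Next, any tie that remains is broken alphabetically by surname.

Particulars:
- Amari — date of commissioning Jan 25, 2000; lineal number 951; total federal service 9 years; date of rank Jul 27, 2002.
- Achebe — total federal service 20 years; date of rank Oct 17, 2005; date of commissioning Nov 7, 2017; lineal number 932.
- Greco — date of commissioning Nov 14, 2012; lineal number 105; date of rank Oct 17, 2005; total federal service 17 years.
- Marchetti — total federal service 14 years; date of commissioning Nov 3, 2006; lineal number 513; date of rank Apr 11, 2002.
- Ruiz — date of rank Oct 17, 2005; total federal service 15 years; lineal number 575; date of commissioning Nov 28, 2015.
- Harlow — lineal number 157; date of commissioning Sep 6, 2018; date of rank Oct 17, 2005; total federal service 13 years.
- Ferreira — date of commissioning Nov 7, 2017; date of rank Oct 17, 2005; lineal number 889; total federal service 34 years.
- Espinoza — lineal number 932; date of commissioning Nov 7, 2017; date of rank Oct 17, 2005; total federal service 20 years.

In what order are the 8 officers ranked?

Marchetti, Amari, Harlow, Ferreira, Achebe, Espinoza, Ruiz, Greco

By date of rank (earlier first): Marchetti (Apr 11, 2002); then Amari (Jul 27, 2002); then Harlow, Ferreira, Achebe, Espinoza, Ruiz and Greco (each Oct 17, 2005).
Among Harlow, Ferreira, Achebe, Espinoza, Ruiz and Greco, by date of commissioning (later first): Harlow (Sep 6, 2018) before Ferreira, Achebe and Espinoza (Nov 7, 2017) before Ruiz (Nov 28, 2015) before Greco (Nov 14, 2012).
Among Ferreira, Achebe and Espinoza, by lineal number (lower first): Ferreira (889) before Achebe and Espinoza (932).
Achebe and Espinoza both have total federal service 20 years, so the next rule applies.
Among Achebe and Espinoza, alphabetically by surname: Achebe before Espinoza.
Full order: Marchetti, Amari, Harlow, Ferreira, Achebe, Espinoza, Ruiz, Greco.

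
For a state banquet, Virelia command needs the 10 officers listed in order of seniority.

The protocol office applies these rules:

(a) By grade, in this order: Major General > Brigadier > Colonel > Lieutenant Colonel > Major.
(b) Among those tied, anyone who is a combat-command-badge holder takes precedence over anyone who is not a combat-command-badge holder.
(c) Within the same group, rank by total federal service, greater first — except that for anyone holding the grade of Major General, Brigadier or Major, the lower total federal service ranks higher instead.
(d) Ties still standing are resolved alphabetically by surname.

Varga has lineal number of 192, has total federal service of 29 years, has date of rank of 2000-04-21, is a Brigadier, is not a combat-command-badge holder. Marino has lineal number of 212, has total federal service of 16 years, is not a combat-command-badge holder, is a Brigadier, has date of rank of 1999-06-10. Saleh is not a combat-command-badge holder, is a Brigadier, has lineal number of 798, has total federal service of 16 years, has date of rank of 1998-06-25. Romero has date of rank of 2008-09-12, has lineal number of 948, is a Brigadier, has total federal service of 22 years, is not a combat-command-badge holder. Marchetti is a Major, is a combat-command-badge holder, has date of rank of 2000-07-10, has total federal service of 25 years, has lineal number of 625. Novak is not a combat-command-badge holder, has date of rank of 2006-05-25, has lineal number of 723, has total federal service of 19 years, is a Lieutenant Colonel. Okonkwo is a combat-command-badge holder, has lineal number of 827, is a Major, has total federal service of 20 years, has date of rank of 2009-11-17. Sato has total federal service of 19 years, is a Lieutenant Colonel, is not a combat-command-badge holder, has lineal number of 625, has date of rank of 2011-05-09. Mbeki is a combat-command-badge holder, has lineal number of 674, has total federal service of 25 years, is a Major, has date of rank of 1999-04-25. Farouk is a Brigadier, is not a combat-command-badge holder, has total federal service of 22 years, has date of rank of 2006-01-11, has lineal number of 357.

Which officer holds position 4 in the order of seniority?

Romero

By grade: Marino, Saleh, Farouk, Romero and Varga (Brigadier); then Novak and Sato (Lieutenant Colonel); then Okonkwo, Marchetti and Mbeki (Major).
Marino, Saleh, Farouk, Romero and Varga are each not a combat-command-badge holder, so the next rule applies.
Among Marino, Saleh, Farouk, Romero and Varga, by total federal service (lower first) (reversed rule for this group): Marino and Saleh (16 years) before Farouk and Romero (22 years) before Varga (29 years).
Among Marino and Saleh, alphabetically by surname: Marino before Saleh.
Among Farouk and Romero, alphabetically by surname: Farouk before Romero.
Novak and Sato are each not a combat-command-badge holder, so the next rule applies.
Novak and Sato both have total federal service 19 years, so the next rule applies.
Among Novak and Sato, alphabetically by surname: Novak before Sato.
Okonkwo, Marchetti and Mbeki are each a combat-command-badge holder, so the next rule applies.
Among Okonkwo, Marchetti and Mbeki, by total federal service (lower first) (reversed rule for this group): Okonkwo (20 years) before Marchetti and Mbeki (25 years).
Among Marchetti and Mbeki, alphabetically by surname: Marchetti before Mbeki.
Order: Marino, Saleh, Farouk, Romero, Varga, Novak, Sato, Okonkwo, Marchetti, Mbeki.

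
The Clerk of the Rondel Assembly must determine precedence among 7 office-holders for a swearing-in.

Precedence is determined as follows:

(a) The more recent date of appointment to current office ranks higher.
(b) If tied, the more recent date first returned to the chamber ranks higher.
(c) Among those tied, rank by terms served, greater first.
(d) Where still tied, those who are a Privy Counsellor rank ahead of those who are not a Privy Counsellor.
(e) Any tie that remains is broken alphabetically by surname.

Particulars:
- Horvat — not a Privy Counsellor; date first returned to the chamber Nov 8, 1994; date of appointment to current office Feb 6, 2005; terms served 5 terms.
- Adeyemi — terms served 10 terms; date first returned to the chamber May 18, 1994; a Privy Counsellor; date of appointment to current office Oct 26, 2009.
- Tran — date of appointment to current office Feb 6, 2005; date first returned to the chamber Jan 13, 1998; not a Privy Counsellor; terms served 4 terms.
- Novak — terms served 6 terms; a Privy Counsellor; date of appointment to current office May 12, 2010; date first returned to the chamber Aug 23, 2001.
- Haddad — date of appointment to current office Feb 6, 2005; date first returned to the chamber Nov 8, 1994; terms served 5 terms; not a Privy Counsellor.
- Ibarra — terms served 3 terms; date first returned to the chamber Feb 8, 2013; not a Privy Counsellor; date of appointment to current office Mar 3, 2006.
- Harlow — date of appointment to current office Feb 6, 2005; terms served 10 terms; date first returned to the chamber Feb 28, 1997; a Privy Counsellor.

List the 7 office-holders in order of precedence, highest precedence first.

Novak, Adeyemi, Ibarra, Tran, Harlow, Haddad, Horvat

By date of appointment to current office (later first): Novak (May 12, 2010); then Adeyemi (Oct 26, 2009); then Ibarra (Mar 3, 2006); then Tran, Harlow, Haddad and Horvat (each Feb 6, 2005).
Among Tran, Harlow, Haddad and Horvat, by date first returned to the chamber (later first): Tran (Jan 13, 1998) before Harlow (Feb 28, 1997) before Haddad and Horvat (Nov 8, 1994).
Haddad and Horvat both have terms served 5 terms, so the next rule applies.
Haddad and Horvat are each not a Privy Counsellor, so the next rule applies.
Among Haddad and Horvat, alphabetically by surname: Haddad before Horvat.
Full order: Novak, Adeyemi, Ibarra, Tran, Harlow, Haddad, Horvat.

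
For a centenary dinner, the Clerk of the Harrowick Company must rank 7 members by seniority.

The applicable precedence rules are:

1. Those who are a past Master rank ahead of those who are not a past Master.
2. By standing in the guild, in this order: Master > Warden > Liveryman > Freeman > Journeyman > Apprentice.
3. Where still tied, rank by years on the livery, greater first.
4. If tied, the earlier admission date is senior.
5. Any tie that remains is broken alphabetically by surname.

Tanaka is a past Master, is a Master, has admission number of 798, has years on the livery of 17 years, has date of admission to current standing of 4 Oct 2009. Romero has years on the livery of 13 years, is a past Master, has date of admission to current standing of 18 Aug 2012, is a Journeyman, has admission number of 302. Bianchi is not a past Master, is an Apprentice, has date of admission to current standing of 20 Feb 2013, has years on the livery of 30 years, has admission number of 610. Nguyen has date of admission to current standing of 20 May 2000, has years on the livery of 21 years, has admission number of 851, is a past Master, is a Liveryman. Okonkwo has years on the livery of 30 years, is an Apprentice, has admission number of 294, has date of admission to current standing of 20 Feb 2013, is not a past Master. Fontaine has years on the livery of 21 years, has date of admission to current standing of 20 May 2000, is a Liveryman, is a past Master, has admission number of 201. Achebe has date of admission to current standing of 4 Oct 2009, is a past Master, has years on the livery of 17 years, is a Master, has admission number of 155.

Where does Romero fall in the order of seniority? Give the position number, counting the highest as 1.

5

By the first rule: Achebe, Tanaka, Fontaine, Nguyen and Romero (each a past Master); then Bianchi and Okonkwo (both not a past Master).
Among Achebe, Tanaka, Fontaine, Nguyen and Romero, by standing in the guild: Achebe and Tanaka (Master) before Fontaine and Nguyen (Liveryman) before Romero (Journeyman).
Achebe and Tanaka both have years on the livery 17 years, so the next rule applies.
Achebe and Tanaka both have date of admission to current standing 4 Oct 2009, so the next rule applies.
Among Achebe and Tanaka, alphabetically by surname: Achebe before Tanaka.
Fontaine and Nguyen both have years on the livery 21 years, so the next rule applies.
Fontaine and Nguyen both have date of admission to current standing 20 May 2000, so the next rule applies.
Among Fontaine and Nguyen, alphabetically by surname: Fontaine before Nguyen.
Bianchi and Okonkwo are each Apprentice, so the next rule applies.
Bianchi and Okonkwo both have years on the livery 30 years, so the next rule applies.
Bianchi and Okonkwo both have date of admission to current standing 20 Feb 2013, so the next rule applies.
Among Bianchi and Okonkwo, alphabetically by surname: Bianchi before Okonkwo.
Order: Achebe, Tanaka, Fontaine, Nguyen, Romero, Bianchi, Okonkwo. So position 5.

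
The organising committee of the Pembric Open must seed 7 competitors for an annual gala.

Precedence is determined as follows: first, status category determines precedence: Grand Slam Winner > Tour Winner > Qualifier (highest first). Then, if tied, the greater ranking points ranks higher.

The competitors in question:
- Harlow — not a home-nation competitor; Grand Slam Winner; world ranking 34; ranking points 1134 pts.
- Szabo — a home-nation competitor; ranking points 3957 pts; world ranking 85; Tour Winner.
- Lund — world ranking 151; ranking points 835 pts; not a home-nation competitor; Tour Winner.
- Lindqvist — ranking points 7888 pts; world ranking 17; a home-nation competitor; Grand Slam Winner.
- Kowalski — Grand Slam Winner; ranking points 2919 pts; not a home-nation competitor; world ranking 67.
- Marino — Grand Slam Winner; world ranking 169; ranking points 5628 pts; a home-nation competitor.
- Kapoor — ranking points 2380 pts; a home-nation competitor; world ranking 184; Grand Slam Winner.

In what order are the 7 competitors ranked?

By status category: Lindqvist, Marino, Kowalski, Kapoor and Harlow (Grand Slam Winner); then Szabo and Lund (Tour Winner).
Among Lindqvist, Marino, Kowalski, Kapoor and Harlow, by ranking points (higher first): Lindqvist (7888 pts) before Marino (5628 pts) before Kowalski (2919 pts) before Kapoor (2380 pts) before Harlow (1134 pts).
Among Szabo and Lund, by ranking points (higher first): Szabo (3957 pts) before Lund (835 pts).
Full order: Lindqvist, Marino, Kowalski, Kapoor, Harlow, Szabo, Lund.

Lindqvist, Marino, Kowalski, Kapoor, Harlow, Szabo, Lund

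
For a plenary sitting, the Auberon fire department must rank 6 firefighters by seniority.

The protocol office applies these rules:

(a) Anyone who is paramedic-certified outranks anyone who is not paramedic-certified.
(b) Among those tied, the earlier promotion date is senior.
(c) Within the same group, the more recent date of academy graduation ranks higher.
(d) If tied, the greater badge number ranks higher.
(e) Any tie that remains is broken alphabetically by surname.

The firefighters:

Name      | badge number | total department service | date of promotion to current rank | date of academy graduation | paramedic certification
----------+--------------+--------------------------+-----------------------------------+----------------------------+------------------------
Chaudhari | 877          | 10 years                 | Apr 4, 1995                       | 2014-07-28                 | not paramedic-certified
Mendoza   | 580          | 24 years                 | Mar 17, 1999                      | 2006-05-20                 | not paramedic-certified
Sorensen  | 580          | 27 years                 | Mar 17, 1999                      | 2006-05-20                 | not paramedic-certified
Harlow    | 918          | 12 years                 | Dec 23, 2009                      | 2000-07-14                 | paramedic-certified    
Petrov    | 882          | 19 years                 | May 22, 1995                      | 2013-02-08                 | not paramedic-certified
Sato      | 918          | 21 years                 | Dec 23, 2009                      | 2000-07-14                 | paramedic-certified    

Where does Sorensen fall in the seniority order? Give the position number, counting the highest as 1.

6

By the first rule: Harlow and Sato (both paramedic-certified); then Chaudhari, Petrov, Mendoza and Sorensen (each not paramedic-certified).
Harlow and Sato both have date of promotion to current rank Dec 23, 2009, so the next rule applies.
Harlow and Sato both have date of academy graduation 2000-07-14, so the next rule applies.
Harlow and Sato both have badge number 918, so the next rule applies.
Among Harlow and Sato, alphabetically by surname: Harlow before Sato.
Among Chaudhari, Petrov, Mendoza and Sorensen, by date of promotion to current rank (earlier first): Chaudhari (Apr 4, 1995) before Petrov (May 22, 1995) before Mendoza and Sorensen (Mar 17, 1999).
Mendoza and Sorensen both have date of academy graduation 2006-05-20, so the next rule applies.
Mendoza and Sorensen both have badge number 580, so the next rule applies.
Among Mendoza and Sorensen, alphabetically by surname: Mendoza before Sorensen.
Order: Harlow, Sato, Chaudhari, Petrov, Mendoza, Sorensen. So position 6.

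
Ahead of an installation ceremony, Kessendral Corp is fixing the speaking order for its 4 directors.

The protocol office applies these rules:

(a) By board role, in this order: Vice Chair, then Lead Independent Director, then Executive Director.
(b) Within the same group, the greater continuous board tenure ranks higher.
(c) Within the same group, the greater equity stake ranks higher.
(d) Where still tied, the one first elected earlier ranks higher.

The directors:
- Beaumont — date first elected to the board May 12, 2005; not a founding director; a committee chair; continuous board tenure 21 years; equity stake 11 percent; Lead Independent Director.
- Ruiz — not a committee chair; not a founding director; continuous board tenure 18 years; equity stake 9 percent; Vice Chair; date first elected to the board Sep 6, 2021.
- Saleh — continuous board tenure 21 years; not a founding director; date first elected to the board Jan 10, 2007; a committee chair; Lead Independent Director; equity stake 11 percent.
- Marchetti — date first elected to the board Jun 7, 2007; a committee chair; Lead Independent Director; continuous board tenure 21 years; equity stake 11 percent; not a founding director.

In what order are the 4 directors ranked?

Ruiz, Beaumont, Saleh, Marchetti

By board role: Ruiz (Vice Chair); then Beaumont, Saleh and Marchetti (Lead Independent Director).
Beaumont, Saleh and Marchetti all have continuous board tenure 21 years, so the next rule applies.
Beaumont, Saleh and Marchetti all have equity stake 11 percent, so the next rule applies.
Among Beaumont, Saleh and Marchetti, by date first elected to the board (earlier first): Beaumont (May 12, 2005) before Saleh (Jan 10, 2007) before Marchetti (Jun 7, 2007).
Full order: Ruiz, Beaumont, Saleh, Marchetti.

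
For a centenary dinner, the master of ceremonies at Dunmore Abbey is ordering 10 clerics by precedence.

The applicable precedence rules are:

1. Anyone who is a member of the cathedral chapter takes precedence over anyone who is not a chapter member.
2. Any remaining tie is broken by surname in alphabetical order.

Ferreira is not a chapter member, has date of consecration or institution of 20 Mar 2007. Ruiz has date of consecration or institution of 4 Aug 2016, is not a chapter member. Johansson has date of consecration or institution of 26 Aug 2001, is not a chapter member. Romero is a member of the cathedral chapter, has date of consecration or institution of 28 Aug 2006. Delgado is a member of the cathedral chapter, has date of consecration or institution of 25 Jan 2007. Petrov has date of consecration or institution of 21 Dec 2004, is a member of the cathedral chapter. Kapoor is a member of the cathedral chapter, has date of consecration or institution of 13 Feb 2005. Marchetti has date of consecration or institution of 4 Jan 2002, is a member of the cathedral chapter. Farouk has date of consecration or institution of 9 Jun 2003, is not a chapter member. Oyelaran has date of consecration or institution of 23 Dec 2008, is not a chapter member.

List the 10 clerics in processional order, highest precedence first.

By the first rule: Delgado, Kapoor, Marchetti, Petrov and Romero (each a member of the cathedral chapter); then Farouk, Ferreira, Johansson, Oyelaran and Ruiz (each not a chapter member).
Among Delgado, Kapoor, Marchetti, Petrov and Romero, alphabetically by surname: Delgado before Kapoor before Marchetti before Petrov before Romero.
Among Farouk, Ferreira, Johansson, Oyelaran and Ruiz, alphabetically by surname: Farouk before Ferreira before Johansson before Oyelaran before Ruiz.
Full order: Delgado, Kapoor, Marchetti, Petrov, Romero, Farouk, Ferreira, Johansson, Oyelaran, Ruiz.

Delgado, Kapoor, Marchetti, Petrov, Romero, Farouk, Ferreira, Johansson, Oyelaran, Ruiz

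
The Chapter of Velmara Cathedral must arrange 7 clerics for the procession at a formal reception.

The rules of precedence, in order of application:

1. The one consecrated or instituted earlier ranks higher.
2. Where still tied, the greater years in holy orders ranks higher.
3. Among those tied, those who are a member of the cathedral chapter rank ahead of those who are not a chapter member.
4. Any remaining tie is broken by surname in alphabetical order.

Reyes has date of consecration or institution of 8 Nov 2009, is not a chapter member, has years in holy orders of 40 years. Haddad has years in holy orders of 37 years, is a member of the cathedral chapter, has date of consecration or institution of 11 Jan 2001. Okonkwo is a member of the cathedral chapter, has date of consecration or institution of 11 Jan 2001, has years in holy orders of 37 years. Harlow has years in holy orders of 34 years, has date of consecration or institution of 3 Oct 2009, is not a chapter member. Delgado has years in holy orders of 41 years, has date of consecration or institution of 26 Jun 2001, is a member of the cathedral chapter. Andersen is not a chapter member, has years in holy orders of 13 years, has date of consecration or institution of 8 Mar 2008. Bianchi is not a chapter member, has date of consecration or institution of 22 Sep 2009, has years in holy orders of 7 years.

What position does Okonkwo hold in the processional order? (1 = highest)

2

By date of consecration or institution (earlier first): Haddad and Okonkwo (both 11 Jan 2001); then Delgado (26 Jun 2001); then Andersen (8 Mar 2008); then Bianchi (22 Sep 2009); then Harlow (3 Oct 2009); then Reyes (8 Nov 2009).
Haddad and Okonkwo both have years in holy orders 37 years, so the next rule applies.
Haddad and Okonkwo are each a member of the cathedral chapter, so the next rule applies.
Among Haddad and Okonkwo, alphabetically by surname: Haddad before Okonkwo.
Order: Haddad, Okonkwo, Delgado, Andersen, Bianchi, Harlow, Reyes. So position 2.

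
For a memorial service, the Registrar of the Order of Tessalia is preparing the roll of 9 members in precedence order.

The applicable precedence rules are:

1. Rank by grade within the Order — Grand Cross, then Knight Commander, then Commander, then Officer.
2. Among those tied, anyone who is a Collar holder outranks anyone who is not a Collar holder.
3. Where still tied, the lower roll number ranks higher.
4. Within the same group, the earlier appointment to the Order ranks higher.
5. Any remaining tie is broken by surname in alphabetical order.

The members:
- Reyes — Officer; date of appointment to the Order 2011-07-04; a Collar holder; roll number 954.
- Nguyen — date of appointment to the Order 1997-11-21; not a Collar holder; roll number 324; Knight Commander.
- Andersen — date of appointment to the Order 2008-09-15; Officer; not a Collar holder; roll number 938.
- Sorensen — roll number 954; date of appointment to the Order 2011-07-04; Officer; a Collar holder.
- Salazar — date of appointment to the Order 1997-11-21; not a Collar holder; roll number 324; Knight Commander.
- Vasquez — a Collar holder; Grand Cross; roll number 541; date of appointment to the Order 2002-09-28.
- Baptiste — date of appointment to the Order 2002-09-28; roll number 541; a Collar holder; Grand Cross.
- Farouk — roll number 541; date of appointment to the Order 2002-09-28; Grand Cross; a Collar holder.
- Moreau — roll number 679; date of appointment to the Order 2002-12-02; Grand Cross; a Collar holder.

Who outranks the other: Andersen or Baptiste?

By grade within the Order: Baptiste, Farouk, Vasquez and Moreau (Grand Cross); then Nguyen and Salazar (Knight Commander); then Reyes, Sorensen and Andersen (Officer).
Baptiste, Farouk, Vasquez and Moreau are each a Collar holder, so the next rule applies.
Among Baptiste, Farouk, Vasquez and Moreau, by roll number (lower first): Baptiste, Farouk and Vasquez (541) before Moreau (679).
Baptiste, Farouk and Vasquez all have date of appointment to the Order 2002-09-28, so the next rule applies.
Among Baptiste, Farouk and Vasquez, alphabetically by surname: Baptiste before Farouk before Vasquez.
Nguyen and Salazar are each not a Collar holder, so the next rule applies.
Nguyen and Salazar both have roll number 324, so the next rule applies.
Nguyen and Salazar both have date of appointment to the Order 1997-11-21, so the next rule applies.
Among Nguyen and Salazar, alphabetically by surname: Nguyen before Salazar.
Among Reyes, Sorensen and Andersen, a Collar holder before not a Collar holder: Reyes and Sorensen (a Collar holder) before Andersen (not a Collar holder).
Reyes and Sorensen both have roll number 954, so the next rule applies.
Reyes and Sorensen both have date of appointment to the Order 2011-07-04, so the next rule applies.
Among Reyes and Sorensen, alphabetically by surname: Reyes before Sorensen.
So Baptiste takes precedence.

Baptiste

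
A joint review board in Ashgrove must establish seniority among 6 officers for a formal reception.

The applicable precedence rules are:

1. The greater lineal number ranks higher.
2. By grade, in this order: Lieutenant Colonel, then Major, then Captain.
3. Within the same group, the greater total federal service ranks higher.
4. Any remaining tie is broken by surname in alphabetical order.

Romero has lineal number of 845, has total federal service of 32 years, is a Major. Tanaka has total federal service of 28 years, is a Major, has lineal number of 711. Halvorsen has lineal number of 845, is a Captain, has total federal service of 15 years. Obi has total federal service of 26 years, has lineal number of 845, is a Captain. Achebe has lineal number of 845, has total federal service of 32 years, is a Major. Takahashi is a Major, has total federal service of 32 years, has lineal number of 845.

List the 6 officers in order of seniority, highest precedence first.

By lineal number (higher first): Achebe, Romero, Takahashi, Obi and Halvorsen (each 845); then Tanaka (711).
Among Achebe, Romero, Takahashi, Obi and Halvorsen, by grade: Achebe, Romero and Takahashi (Major) before Obi and Halvorsen (Captain).
Achebe, Romero and Takahashi all have total federal service 32 years, so the next rule applies.
Among Achebe, Romero and Takahashi, alphabetically by surname: Achebe before Romero before Takahashi.
Among Obi and Halvorsen, by total federal service (higher first): Obi (26 years) before Halvorsen (15 years).
Full order: Achebe, Romero, Takahashi, Obi, Halvorsen, Tanaka.

Achebe, Romero, Takahashi, Obi, Halvorsen, Tanaka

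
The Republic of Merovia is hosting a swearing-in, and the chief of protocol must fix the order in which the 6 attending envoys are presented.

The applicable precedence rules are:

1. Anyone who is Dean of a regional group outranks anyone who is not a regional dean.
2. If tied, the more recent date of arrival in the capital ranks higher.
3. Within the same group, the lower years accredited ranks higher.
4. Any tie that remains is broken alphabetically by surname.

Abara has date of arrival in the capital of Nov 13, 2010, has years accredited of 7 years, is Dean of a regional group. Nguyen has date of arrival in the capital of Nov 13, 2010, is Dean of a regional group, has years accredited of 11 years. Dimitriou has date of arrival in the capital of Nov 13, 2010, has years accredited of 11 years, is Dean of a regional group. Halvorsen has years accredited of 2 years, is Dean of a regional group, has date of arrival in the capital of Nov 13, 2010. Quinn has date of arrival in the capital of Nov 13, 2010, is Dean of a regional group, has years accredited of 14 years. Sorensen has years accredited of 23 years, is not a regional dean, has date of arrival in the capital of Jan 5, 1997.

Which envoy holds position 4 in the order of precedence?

Nguyen

By the first rule: Halvorsen, Abara, Dimitriou, Nguyen and Quinn (each Dean of a regional group); then Sorensen (not a regional dean).
Halvorsen, Abara, Dimitriou, Nguyen and Quinn all have date of arrival in the capital Nov 13, 2010, so the next rule applies.
Among Halvorsen, Abara, Dimitriou, Nguyen and Quinn, by years accredited (lower first): Halvorsen (2 years) before Abara (7 years) before Dimitriou and Nguyen (11 years) before Quinn (14 years).
Among Dimitriou and Nguyen, alphabetically by surname: Dimitriou before Nguyen.
Order: Halvorsen, Abara, Dimitriou, Nguyen, Quinn, Sorensen.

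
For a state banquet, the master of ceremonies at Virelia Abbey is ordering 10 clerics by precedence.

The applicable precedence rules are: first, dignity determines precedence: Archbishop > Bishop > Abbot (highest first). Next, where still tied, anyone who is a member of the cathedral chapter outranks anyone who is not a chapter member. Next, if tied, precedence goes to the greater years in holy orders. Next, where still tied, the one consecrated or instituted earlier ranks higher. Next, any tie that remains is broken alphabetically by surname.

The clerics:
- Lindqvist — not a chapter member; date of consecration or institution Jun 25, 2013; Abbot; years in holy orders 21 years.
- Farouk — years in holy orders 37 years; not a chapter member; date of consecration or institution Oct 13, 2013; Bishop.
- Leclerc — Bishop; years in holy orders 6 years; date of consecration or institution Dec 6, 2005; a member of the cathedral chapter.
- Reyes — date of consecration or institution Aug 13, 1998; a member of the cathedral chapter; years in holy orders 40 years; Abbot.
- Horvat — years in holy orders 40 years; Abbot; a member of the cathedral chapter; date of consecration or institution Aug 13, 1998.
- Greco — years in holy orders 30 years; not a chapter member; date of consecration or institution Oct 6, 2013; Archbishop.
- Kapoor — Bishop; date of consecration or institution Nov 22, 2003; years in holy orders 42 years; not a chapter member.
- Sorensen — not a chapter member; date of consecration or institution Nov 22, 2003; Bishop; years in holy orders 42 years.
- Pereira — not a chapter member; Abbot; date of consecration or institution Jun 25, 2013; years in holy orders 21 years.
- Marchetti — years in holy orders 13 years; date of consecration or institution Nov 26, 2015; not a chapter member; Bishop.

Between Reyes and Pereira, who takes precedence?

Reyes

By dignity: Greco (Archbishop); then Leclerc, Kapoor, Sorensen, Farouk and Marchetti (Bishop); then Horvat, Reyes, Lindqvist and Pereira (Abbot).
Among Leclerc, Kapoor, Sorensen, Farouk and Marchetti, a member of the cathedral chapter before not a chapter member: Leclerc (a member of the cathedral chapter) before Kapoor, Sorensen, Farouk and Marchetti (not a chapter member).
Among Kapoor, Sorensen, Farouk and Marchetti, by years in holy orders (higher first): Kapoor and Sorensen (42 years) before Farouk (37 years) before Marchetti (13 years).
Kapoor and Sorensen both have date of consecration or institution Nov 22, 2003, so the next rule applies.
Among Kapoor and Sorensen, alphabetically by surname: Kapoor before Sorensen.
Among Horvat, Reyes, Lindqvist and Pereira, a member of the cathedral chapter before not a chapter member: Horvat and Reyes (a member of the cathedral chapter) before Lindqvist and Pereira (not a chapter member).
Horvat and Reyes both have years in holy orders 40 years, so the next rule applies.
Horvat and Reyes both have date of consecration or institution Aug 13, 1998, so the next rule applies.
Among Horvat and Reyes, alphabetically by surname: Horvat before Reyes.
Lindqvist and Pereira both have years in holy orders 21 years, so the next rule applies.
Lindqvist and Pereira both have date of consecration or institution Jun 25, 2013, so the next rule applies.
Among Lindqvist and Pereira, alphabetically by surname: Lindqvist before Pereira.
So Reyes takes precedence.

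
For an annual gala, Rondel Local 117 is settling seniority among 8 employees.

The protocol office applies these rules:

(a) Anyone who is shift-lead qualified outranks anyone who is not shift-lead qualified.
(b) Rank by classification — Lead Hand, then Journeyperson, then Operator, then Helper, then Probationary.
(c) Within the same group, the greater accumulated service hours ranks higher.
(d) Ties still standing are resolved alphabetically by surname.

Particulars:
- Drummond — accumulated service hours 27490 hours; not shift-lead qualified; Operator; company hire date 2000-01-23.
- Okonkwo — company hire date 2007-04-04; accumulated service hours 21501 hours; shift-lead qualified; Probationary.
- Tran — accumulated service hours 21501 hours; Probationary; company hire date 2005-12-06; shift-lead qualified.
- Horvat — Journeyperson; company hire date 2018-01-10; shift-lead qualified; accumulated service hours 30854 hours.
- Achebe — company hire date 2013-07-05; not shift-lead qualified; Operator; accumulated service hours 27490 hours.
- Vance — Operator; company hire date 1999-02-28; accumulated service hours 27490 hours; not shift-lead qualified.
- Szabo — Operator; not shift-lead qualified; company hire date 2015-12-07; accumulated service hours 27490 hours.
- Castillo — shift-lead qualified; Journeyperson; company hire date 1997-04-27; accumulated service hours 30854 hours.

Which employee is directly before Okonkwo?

Horvat

By the first rule: Castillo, Horvat, Okonkwo and Tran (each shift-lead qualified); then Achebe, Drummond, Szabo and Vance (each not shift-lead qualified).
Among Castillo, Horvat, Okonkwo and Tran, by classification: Castillo and Horvat (Journeyperson) before Okonkwo and Tran (Probationary).
Castillo and Horvat both have accumulated service hours 30854 hours, so the next rule applies.
Among Castillo and Horvat, alphabetically by surname: Castillo before Horvat.
Okonkwo and Tran both have accumulated service hours 21501 hours, so the next rule applies.
Among Okonkwo and Tran, alphabetically by surname: Okonkwo before Tran.
Achebe, Drummond, Szabo and Vance are each Operator, so the next rule applies.
Achebe, Drummond, Szabo and Vance all have accumulated service hours 27490 hours, so the next rule applies.
Among Achebe, Drummond, Szabo and Vance, alphabetically by surname: Achebe before Drummond before Szabo before Vance.
Order: Castillo, Horvat, Okonkwo, Tran, Achebe, Drummond, Szabo, Vance.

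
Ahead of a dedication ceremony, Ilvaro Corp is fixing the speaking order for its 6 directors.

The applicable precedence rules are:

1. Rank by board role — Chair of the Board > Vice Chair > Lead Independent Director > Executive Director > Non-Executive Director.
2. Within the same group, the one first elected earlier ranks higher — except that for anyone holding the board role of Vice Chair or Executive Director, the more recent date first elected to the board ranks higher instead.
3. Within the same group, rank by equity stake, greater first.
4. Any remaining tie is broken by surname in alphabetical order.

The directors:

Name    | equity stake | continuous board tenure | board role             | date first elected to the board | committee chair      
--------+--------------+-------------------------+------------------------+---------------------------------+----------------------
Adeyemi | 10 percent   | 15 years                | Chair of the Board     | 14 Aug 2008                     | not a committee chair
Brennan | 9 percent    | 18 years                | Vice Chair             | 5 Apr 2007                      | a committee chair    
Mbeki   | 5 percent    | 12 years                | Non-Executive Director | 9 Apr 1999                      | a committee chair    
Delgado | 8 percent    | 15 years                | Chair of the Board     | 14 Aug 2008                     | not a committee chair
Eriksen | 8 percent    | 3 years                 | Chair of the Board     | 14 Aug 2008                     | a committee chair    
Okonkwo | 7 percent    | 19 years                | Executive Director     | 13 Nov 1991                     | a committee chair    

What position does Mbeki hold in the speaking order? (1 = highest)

By board role: Adeyemi, Delgado and Eriksen (Chair of the Board); then Brennan (Vice Chair); then Okonkwo (Executive Director); then Mbeki (Non-Executive Director).
Adeyemi, Delgado and Eriksen all have date first elected to the board 14 Aug 2008, so the next rule applies.
Among Adeyemi, Delgado and Eriksen, by equity stake (higher first): Adeyemi (10 percent) before Delgado and Eriksen (8 percent).
Among Delgado and Eriksen, alphabetically by surname: Delgado before Eriksen.
Order: Adeyemi, Delgado, Eriksen, Brennan, Okonkwo, Mbeki. So position 6.

6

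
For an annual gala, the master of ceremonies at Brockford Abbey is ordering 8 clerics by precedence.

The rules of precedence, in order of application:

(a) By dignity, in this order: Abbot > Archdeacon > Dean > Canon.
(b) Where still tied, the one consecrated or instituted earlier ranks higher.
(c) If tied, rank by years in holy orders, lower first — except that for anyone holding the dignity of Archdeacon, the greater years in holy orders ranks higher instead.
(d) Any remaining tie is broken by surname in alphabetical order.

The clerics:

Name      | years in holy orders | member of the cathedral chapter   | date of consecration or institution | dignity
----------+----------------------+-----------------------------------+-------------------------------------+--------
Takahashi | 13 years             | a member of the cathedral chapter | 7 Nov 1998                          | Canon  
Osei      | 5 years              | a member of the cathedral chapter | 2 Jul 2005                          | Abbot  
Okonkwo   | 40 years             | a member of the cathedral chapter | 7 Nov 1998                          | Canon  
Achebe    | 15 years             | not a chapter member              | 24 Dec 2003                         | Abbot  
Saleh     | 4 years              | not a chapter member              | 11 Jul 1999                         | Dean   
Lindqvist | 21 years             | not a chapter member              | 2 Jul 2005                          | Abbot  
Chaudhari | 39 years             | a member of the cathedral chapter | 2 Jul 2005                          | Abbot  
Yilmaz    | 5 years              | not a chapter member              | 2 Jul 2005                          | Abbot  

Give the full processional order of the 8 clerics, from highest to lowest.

Achebe, Osei, Yilmaz, Lindqvist, Chaudhari, Saleh, Takahashi, Okonkwo

By dignity: Achebe, Osei, Yilmaz, Lindqvist and Chaudhari (Abbot); then Saleh (Dean); then Takahashi and Okonkwo (Canon).
Among Achebe, Osei, Yilmaz, Lindqvist and Chaudhari, by date of consecration or institution (earlier first): Achebe (24 Dec 2003) before Osei, Yilmaz, Lindqvist and Chaudhari (2 Jul 2005).
Among Osei, Yilmaz, Lindqvist and Chaudhari, by years in holy orders (lower first): Osei and Yilmaz (5 years) before Lindqvist (21 years) before Chaudhari (39 years).
Among Osei and Yilmaz, alphabetically by surname: Osei before Yilmaz.
Takahashi and Okonkwo both have date of consecration or institution 7 Nov 1998, so the next rule applies.
Among Takahashi and Okonkwo, by years in holy orders (lower first): Takahashi (13 years) before Okonkwo (40 years).
Full order: Achebe, Osei, Yilmaz, Lindqvist, Chaudhari, Saleh, Takahashi, Okonkwo.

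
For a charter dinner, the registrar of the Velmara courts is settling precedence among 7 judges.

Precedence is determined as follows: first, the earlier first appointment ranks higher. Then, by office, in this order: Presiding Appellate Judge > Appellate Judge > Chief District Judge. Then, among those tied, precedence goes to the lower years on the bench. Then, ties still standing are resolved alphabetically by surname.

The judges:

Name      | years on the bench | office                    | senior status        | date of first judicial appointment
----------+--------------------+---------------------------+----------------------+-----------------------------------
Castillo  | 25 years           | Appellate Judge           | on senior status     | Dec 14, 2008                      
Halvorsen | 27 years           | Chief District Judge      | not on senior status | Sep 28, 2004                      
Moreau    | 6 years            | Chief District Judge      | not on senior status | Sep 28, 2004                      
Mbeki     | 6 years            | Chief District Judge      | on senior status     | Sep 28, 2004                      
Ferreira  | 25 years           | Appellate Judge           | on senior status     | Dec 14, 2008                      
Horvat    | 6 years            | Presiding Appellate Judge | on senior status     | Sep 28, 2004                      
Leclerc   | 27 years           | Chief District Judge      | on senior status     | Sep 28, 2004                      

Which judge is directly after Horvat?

Mbeki

By date of first judicial appointment (earlier first): Horvat, Mbeki, Moreau, Halvorsen and Leclerc (each Sep 28, 2004); then Castillo and Ferreira (both Dec 14, 2008).
Among Horvat, Mbeki, Moreau, Halvorsen and Leclerc, by office: Horvat (Presiding Appellate Judge) before Mbeki, Moreau, Halvorsen and Leclerc (Chief District Judge).
Among Mbeki, Moreau, Halvorsen and Leclerc, by years on the bench (lower first): Mbeki and Moreau (6 years) before Halvorsen and Leclerc (27 years).
Among Mbeki and Moreau, alphabetically by surname: Mbeki before Moreau.
Among Halvorsen and Leclerc, alphabetically by surname: Halvorsen before Leclerc.
Castillo and Ferreira are each Appellate Judge, so the next rule applies.
Castillo and Ferreira both have years on the bench 25 years, so the next rule applies.
Among Castillo and Ferreira, alphabetically by surname: Castillo before Ferreira.
Order: Horvat, Mbeki, Moreau, Halvorsen, Leclerc, Castillo, Ferreira.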